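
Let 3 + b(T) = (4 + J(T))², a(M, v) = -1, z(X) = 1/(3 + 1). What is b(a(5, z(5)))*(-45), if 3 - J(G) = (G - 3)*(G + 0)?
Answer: -270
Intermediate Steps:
z(X) = ¼ (z(X) = 1/4 = ¼)
J(G) = 3 - G*(-3 + G) (J(G) = 3 - (G - 3)*(G + 0) = 3 - (-3 + G)*G = 3 - G*(-3 + G))
b(T) = -3 + (7 - T² + 3*T)² (b(T) = -3 + (4 + (3 - T² + 3*T))² = -3 + (7 - T² + 3*T)²)
b(a(5, z(5)))*(-45) = (-3 + (7 - 1*(-1)² + 3*(-1))²)*(-45) = (-3 + (7 - 1*1 - 3)²)*(-45) = (-3 + (7 - 1 - 3)²)*(-45) = (-3 + 3²)*(-45) = (-3 + 9)*(-45) = 6*(-45) = -270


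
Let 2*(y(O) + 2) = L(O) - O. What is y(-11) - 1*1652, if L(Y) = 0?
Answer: -3297/2 ≈ -1648.5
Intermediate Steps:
y(O) = -2 - O/2 (y(O) = -2 + (0 - O)/2 = -2 + (-O)/2 = -2 - O/2)
y(-11) - 1*1652 = (-2 - 1/2*(-11)) - 1*1652 = (-2 + 11/2) - 1652 = 7/2 - 1652 = -3297/2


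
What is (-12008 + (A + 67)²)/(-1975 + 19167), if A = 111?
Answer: 4919/4298 ≈ 1.1445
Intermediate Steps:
(-12008 + (A + 67)²)/(-1975 + 19167) = (-12008 + (111 + 67)²)/(-1975 + 19167) = (-12008 + 178²)/17192 = (-12008 + 31684)*(1/17192) = 19676*(1/17192) = 4919/4298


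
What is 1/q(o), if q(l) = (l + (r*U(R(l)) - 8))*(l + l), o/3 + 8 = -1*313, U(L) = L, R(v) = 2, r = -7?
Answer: 1/1897110 ≈ 5.2712e-7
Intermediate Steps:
o = -963 (o = -24 + 3*(-1*313) = -24 + 3*(-313) = -24 - 939 = -963)
q(l) = 2*l*(-22 + l) (q(l) = (l + (-7*2 - 8))*(l + l) = (l + (-14 - 8))*(2*l) = (l - 22)*(2*l) = (-22 + l)*(2*l) = 2*l*(-22 + l))
1/q(o) = 1/(2*(-963)*(-22 - 963)) = 1/(2*(-963)*(-985)) = 1/1897110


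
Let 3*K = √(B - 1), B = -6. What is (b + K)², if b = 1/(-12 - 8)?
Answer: (3 - 20*I*√7)²/3600 ≈ -0.77528 - 0.088192*I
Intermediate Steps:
K = I*√7/3 (K = √(-6 - 1)/3 = √(-7)/3 = (I*√7)/3 = I*√7/3 ≈ 0.88192*I)
b = -1/20 (b = 1/(-20) = -1/20 ≈ -0.050000)
(b + K)² = (-1/20 + I*√7/3)²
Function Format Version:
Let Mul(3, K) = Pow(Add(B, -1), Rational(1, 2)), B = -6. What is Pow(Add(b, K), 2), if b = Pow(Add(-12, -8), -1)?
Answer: Mul(Rational(1, 3600), Pow(Add(3, Mul(-20, I, Pow(7, Rational(1, 2)))), 2)) ≈ Add(-0.77528, Mul(-0.088192, I))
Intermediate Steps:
K = Mul(Rational(1, 3), I, Pow(7, Rational(1, 2))) (K = Mul(Rational(1, 3), Pow(Add(-6, -1), Rational(1, 2))) = Mul(Rational(1, 3), Pow(-7, Rational(1, 2))) = Mul(Rational(1, 3), Mul(I, Pow(7, Rational(1, 2)))) = Mul(Rational(1, 3), I, Pow(7, Rational(1, 2))) ≈ Mul(0.88192, I))
b = Rational(-1, 20) (b = Pow(-20, -1) = Rational(-1, 20) ≈ -0.050000)
Pow(Add(b, K), 2) = Pow(Add(Rational(-1, 20), Mul(Rational(1, 3), I, Pow(7, Rational(1, 2)))), 2)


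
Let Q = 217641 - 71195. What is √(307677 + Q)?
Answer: √454123 ≈ 673.89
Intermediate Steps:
Q = 146446
√(307677 + Q) = √(307677 + 146446) = √454123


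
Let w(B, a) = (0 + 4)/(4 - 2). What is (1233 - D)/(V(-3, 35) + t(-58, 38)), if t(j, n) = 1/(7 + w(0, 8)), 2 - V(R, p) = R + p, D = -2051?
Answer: -29556/269 ≈ -109.87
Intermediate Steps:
w(B, a) = 2 (w(B, a) = 4/2 = 4*(1/2) = 2)
V(R, p) = 2 - R - p (V(R, p) = 2 - (R + p) = 2 + (-R - p) = 2 - R - p)
t(j, n) = 1/9 (t(j, n) = 1/(7 + 2) = 1/9)
(1233 - D)/(V(-3, 35) + t(-58, 38)) = (1233 - 1*(-2051))/((2 - 1*(-3) - 1*35) + 1/9) = (1233 + 2051)/((2 + 3 - 35) + 1/9) = 3284/(-30 + 1/9) = 3284/(-269/9) = 3284*(-9/269) = -29556/269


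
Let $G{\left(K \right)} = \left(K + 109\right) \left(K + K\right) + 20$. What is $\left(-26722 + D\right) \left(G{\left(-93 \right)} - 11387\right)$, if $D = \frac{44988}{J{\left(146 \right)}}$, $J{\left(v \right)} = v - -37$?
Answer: $\frac{23164604778}{61} \approx 3.7975 \cdot 10^{8}$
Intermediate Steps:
$J{\left(v \right)} = 37 + v$ ($J{\left(v \right)} = v + 37 = 37 + v$)
$D = \frac{14996}{61}$ ($D = \frac{44988}{37 + 146} = \frac{44988}{183} = 44988 \cdot \frac{1}{183} = \frac{14996}{61} \approx 245.84$)
$G{\left(K \right)} = 20 + 2 K \left(109 + K\right)$ ($G{\left(K \right)} = \left(109 + K\right) 2 K + 20 = 2 K \left(109 + K\right) + 20 = 20 + 2 K \left(109 + K\right)$)
$\left(-26722 + D\right) \left(G{\left(-93 \right)} - 11387\right) = \left(-26722 + \frac{14996}{61}\right) \left(\left(20 + 2 \left(-93\right)^{2} + 218 \left(-93\right)\right) - 11387\right) = - \frac{1615046 \left(\left(20 + 2 \cdot 8649 - 20274\right) - 11387\right)}{61} = - \frac{1615046 \left(\left(20 + 17298 - 20274\right) - 11387\right)}{61} = - \frac{1615046 \left(-2956 - 11387\right)}{61} = \left(- \frac{1615046}{61}\right) \left(-14343\right) = \frac{23164604778}{61}$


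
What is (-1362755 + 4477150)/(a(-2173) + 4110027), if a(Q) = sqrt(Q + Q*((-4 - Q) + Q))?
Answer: 853349835911/1126154795614 - 622879*sqrt(6519)/3378464386842 ≈ 0.75774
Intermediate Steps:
a(Q) = sqrt(3)*sqrt(-Q) (a(Q) = sqrt(Q + Q*(-4)) = sqrt(Q - 4*Q) = sqrt(-3*Q) = sqrt(3)*sqrt(-Q))
(-1362755 + 4477150)/(a(-2173) + 4110027) = (-1362755 + 4477150)/(sqrt(3)*sqrt(-1*(-2173)) + 4110027) = 3114395/(sqrt(3)*sqrt(2173) + 4110027) = 3114395/(sqrt(6519) + 4110027) = 3114395/(4110027 + sqrt(6519))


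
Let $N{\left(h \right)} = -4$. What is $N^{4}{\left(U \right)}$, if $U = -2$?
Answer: $256$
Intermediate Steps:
$N^{4}{\left(U \right)} = \left(-4\right)^{4} = 256$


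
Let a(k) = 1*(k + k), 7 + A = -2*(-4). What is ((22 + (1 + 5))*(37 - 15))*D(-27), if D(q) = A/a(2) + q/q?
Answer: 770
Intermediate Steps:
A = 1 (A = -7 - 2*(-4) = -7 + 8 = 1)
a(k) = 2*k (a(k) = 1*(2*k) = 2*k)
D(q) = 5/4 (D(q) = 1/(2*2) + q/q = 1/4 + 1 = 1*(¼) + 1 = ¼ + 1 = 5/4)
((22 + (1 + 5))*(37 - 15))*D(-27) = ((22 + (1 + 5))*(37 - 15))*(5/4) = ((22 + 6)*22)*(5/4) = (28*22)*(5/4) = 616*(5/4) = 770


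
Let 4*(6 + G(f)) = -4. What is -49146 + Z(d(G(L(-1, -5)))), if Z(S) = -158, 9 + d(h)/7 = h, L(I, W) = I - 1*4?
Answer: -49304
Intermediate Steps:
L(I, W) = -4 + I (L(I, W) = I - 4 = -4 + I)
G(f) = -7 (G(f) = -6 + (1/4)*(-4) = -6 - 1 = -7)
d(h) = -63 + 7*h
-49146 + Z(d(G(L(-1, -5)))) = -49146 - 158 = -49304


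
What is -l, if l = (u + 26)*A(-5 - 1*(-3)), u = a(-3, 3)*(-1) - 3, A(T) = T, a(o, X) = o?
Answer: 52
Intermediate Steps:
u = 0 (u = -3*(-1) - 3 = 3 - 3 = 0)
l = -52 (l = (0 + 26)*(-5 - 1*(-3)) = 26*(-5 + 3) = 26*(-2) = -52)
-l = -1*(-52) = 52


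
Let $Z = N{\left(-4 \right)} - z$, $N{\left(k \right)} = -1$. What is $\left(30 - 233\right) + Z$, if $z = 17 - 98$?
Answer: $-123$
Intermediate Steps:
$z = -81$ ($z = 17 - 98 = -81$)
$Z = 80$ ($Z = -1 - -81 = -1 + 81 = 80$)
$\left(30 - 233\right) + Z = \left(30 - 233\right) + 80 = -203 + 80 = -123$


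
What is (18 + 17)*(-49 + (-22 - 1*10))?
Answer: -2835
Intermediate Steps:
(18 + 17)*(-49 + (-22 - 1*10)) = 35*(-49 + (-22 - 10)) = 35*(-49 - 32) = 35*(-81) = -2835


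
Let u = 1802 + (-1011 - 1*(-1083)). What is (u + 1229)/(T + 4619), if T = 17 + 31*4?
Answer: 3103/4760 ≈ 0.65189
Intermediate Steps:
T = 141 (T = 17 + 124 = 141)
u = 1874 (u = 1802 + (-1011 + 1083) = 1802 + 72 = 1874)
(u + 1229)/(T + 4619) = (1874 + 1229)/(141 + 4619) = 3103/4760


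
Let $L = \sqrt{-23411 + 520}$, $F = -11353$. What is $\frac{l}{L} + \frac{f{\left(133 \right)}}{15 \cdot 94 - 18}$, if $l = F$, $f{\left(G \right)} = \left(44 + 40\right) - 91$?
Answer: $- \frac{7}{1392} + \frac{11353 i \sqrt{22891}}{22891} \approx -0.0050287 + 75.037 i$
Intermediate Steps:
$f{\left(G \right)} = -7$ ($f{\left(G \right)} = 84 - 91 = -7$)
$l = -11353$
$L = i \sqrt{22891}$ ($L = \sqrt{-22891} = i \sqrt{22891} \approx 151.3 i$)
$\frac{l}{L} + \frac{f{\left(133 \right)}}{15 \cdot 94 - 18} = - \frac{11353}{i \sqrt{22891}} - \frac{7}{15 \cdot 94 - 18} = - 11353 \left(- \frac{i \sqrt{22891}}{22891}\right) - \frac{7}{1410 - 18} = \frac{11353 i \sqrt{22891}}{22891} - \frac{7}{1392} = - \frac{7}{1392} + \frac{11353 i \sqrt{22891}}{22891}$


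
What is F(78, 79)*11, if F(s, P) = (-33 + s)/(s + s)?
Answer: 165/52 ≈ 3.1731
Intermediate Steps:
F(s, P) = (-33 + s)/(2*s) (F(s, P) = (-33 + s)/((2*s)) = (-33 + s)*(1/(2*s)) = (-33 + s)/(2*s))
F(78, 79)*11 = ((1/2)*(-33 + 78)/78)*11 = ((1/2)*(1/78)*45)*11 = (15/52)*11 = 165/52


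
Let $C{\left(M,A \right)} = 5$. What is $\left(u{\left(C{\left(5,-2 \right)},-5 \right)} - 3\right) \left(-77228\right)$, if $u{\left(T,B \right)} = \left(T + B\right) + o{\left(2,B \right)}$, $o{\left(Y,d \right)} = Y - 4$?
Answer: $386140$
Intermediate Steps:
$o{\left(Y,d \right)} = -4 + Y$
$u{\left(T,B \right)} = -2 + B + T$ ($u{\left(T,B \right)} = \left(T + B\right) + \left(-4 + 2\right) = \left(B + T\right) - 2 = -2 + B + T$)
$\left(u{\left(C{\left(5,-2 \right)},-5 \right)} - 3\right) \left(-77228\right) = \left(\left(-2 - 5 + 5\right) - 3\right) \left(-77228\right) = \left(-2 - 3\right) \left(-77228\right) = \left(-5\right) \left(-77228\right) = 386140$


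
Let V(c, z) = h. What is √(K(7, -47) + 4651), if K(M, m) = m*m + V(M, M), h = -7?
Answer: √6853 ≈ 82.783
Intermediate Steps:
V(c, z) = -7
K(M, m) = -7 + m² (K(M, m) = m*m - 7 = m² - 7 = -7 + m²)
√(K(7, -47) + 4651) = √((-7 + (-47)²) + 4651) = √((-7 + 2209) + 4651) = √(2202 + 4651) = √6853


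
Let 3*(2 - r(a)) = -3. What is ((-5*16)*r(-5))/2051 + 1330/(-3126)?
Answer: -1739035/3205713 ≈ -0.54248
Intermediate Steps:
r(a) = 3 (r(a) = 2 - ⅓*(-3) = 2 + 1 = 3)
((-5*16)*r(-5))/2051 + 1330/(-3126) = (-5*16*3)/2051 + 1330/(-3126) = -80*3*(1/2051) + 1330*(-1/3126) = -240*1/2051 - 665/1563 = -240/2051 - 665/1563 = -1739035/3205713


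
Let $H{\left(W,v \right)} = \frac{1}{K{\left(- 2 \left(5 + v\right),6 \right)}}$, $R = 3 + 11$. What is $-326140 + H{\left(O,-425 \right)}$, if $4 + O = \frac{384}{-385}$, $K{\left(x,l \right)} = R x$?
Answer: $- \frac{3835406399}{11760} \approx -3.2614 \cdot 10^{5}$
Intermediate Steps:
$R = 14$
$K{\left(x,l \right)} = 14 x$
$O = - \frac{1924}{385}$ ($O = -4 + \frac{384}{-385} = -4 + 384 \left(- \frac{1}{385}\right) = -4 - \frac{384}{385} = - \frac{1924}{385} \approx -4.9974$)
$H{\left(W,v \right)} = \frac{1}{-140 - 28 v}$ ($H{\left(W,v \right)} = \frac{1}{14 \left(- 2 \left(5 + v\right)\right)} = \frac{1}{14 \left(-10 - 2 v\right)} = \frac{1}{-140 - 28 v}$)
$-326140 + H{\left(O,-425 \right)} = -326140 - \frac{1}{140 + 28 \left(-425\right)} = -326140 - \frac{1}{140 - 11900} = -326140 - \frac{1}{-11760} = -326140 - - \frac{1}{11760} = -326140 + \frac{1}{11760} = - \frac{3835406399}{11760}$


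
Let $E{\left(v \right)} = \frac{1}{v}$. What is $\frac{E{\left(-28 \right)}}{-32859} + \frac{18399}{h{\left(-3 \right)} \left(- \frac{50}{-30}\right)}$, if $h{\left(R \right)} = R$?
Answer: $- \frac{16928036743}{4600260} \approx -3679.8$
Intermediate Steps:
$\frac{E{\left(-28 \right)}}{-32859} + \frac{18399}{h{\left(-3 \right)} \left(- \frac{50}{-30}\right)} = \frac{1}{\left(-28\right) \left(-32859\right)} + \frac{18399}{\left(-3\right) \left(- \frac{50}{-30}\right)} = \left(- \frac{1}{28}\right) \left(- \frac{1}{32859}\right) + \frac{18399}{\left(-3\right) \left(\left(-50\right) \left(- \frac{1}{30}\right)\right)} = \frac{1}{920052} + \frac{18399}{\left(-3\right) \frac{5}{3}} = \frac{1}{920052} + \frac{18399}{-5} = \frac{1}{920052} + 18399 \left(- \frac{1}{5}\right) = \frac{1}{920052} - \frac{18399}{5} = - \frac{16928036743}{4600260}$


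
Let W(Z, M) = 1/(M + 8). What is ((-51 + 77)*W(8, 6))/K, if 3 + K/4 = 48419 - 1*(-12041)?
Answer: 13/1692796 ≈ 7.6796e-6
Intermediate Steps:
W(Z, M) = 1/(8 + M)
K = 241828 (K = -12 + 4*(48419 - 1*(-12041)) = -12 + 4*(48419 + 12041) = -12 + 4*60460 = -12 + 241840 = 241828)
((-51 + 77)*W(8, 6))/K = ((-51 + 77)/(8 + 6))/241828 = (26/14)*(1/241828) = (26*(1/14))*(1/241828) = (13/7)*(1/241828) = 13/1692796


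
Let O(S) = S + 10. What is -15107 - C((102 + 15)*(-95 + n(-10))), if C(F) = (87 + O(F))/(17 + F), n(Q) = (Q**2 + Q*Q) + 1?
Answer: -187626332/12419 ≈ -15108.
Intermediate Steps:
n(Q) = 1 + 2*Q**2 (n(Q) = (Q**2 + Q**2) + 1 = 2*Q**2 + 1 = 1 + 2*Q**2)
O(S) = 10 + S
C(F) = (97 + F)/(17 + F) (C(F) = (87 + (10 + F))/(17 + F) = (97 + F)/(17 + F))
-15107 - C((102 + 15)*(-95 + n(-10))) = -15107 - (97 + (102 + 15)*(-95 + (1 + 2*(-10)**2)))/(17 + (102 + 15)*(-95 + (1 + 2*(-10)**2))) = -15107 - (97 + 117*(-95 + (1 + 2*100)))/(17 + 117*(-95 + (1 + 2*100))) = -15107 - (97 + 117*(-95 + (1 + 200)))/(17 + 117*(-95 + (1 + 200))) = -15107 - (97 + 117*(-95 + 201))/(17 + 117*(-95 + 201)) = -15107 - (97 + 117*106)/(17 + 117*106) = -15107 - (97 + 12402)/(17 + 12402) = -15107 - 12499/12419 = -187626332/12419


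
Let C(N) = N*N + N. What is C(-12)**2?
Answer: 17424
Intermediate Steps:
C(N) = N + N**2 (C(N) = N**2 + N = N + N**2)
C(-12)**2 = (-12*(1 - 12))**2 = (-12*(-11))**2 = 132**2 = 17424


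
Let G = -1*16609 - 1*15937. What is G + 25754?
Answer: -6792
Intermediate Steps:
G = -32546 (G = -16609 - 15937 = -32546)
G + 25754 = -32546 + 25754 = -6792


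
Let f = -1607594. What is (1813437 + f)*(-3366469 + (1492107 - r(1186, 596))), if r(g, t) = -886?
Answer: -385641920268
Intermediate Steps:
(1813437 + f)*(-3366469 + (1492107 - r(1186, 596))) = (1813437 - 1607594)*(-3366469 + (1492107 - 1*(-886))) = 205843*(-3366469 + (1492107 + 886)) = 205843*(-3366469 + 1492993) = 205843*(-1873476) = -385641920268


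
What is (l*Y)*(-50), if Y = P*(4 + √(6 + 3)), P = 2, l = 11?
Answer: -7700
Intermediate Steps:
Y = 14 (Y = 2*(4 + √(6 + 3)) = 2*(4 + √9) = 2*(4 + 3) = 2*7 = 14)
(l*Y)*(-50) = (11*14)*(-50) = 154*(-50) = -7700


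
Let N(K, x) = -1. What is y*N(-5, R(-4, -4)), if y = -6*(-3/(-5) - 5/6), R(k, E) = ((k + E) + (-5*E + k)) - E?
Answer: -7/5 ≈ -1.4000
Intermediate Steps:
R(k, E) = -5*E + 2*k (R(k, E) = ((E + k) + (k - 5*E)) - E = (-4*E + 2*k) - E = -5*E + 2*k)
y = 7/5 (y = -6*(-3*(-⅕) - 5*⅙) = -6*(⅗ - ⅚) = -6*(-7/30) = 7/5 ≈ 1.4000)
y*N(-5, R(-4, -4)) = (7/5)*(-1) = -7/5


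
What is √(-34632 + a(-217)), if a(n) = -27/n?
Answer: 3*I*√181197821/217 ≈ 186.1*I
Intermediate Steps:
√(-34632 + a(-217)) = √(-34632 - 27/(-217)) = √(-34632 - 27*(-1/217)) = √(-34632 + 27/217) = √(-7515117/217) = 3*I*√181197821/217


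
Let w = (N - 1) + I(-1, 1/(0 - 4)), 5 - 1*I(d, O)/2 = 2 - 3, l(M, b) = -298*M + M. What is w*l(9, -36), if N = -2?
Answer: -24057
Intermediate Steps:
l(M, b) = -297*M
I(d, O) = 12 (I(d, O) = 10 - 2*(2 - 3) = 10 - 2*(-1) = 10 + 2 = 12)
w = 9 (w = (-2 - 1) + 12 = -3 + 12 = 9)
w*l(9, -36) = 9*(-297*9) = 9*(-2673) = -24057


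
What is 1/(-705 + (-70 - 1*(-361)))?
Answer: -1/414 ≈ -0.0024155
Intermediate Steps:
1/(-705 + (-70 - 1*(-361))) = 1/(-705 + (-70 + 361)) = 1/(-705 + 291) = 1/(-414) = -1/414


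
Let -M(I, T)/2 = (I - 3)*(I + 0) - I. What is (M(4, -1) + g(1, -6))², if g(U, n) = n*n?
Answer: 1296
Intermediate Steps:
M(I, T) = 2*I - 2*I*(-3 + I) (M(I, T) = -2*((I - 3)*(I + 0) - I) = -2*((-3 + I)*I - I) = -2*(I*(-3 + I) - I) = -2*(-I + I*(-3 + I)) = 2*I - 2*I*(-3 + I))
g(U, n) = n²
(M(4, -1) + g(1, -6))² = (2*4*(4 - 1*4) + (-6)²)² = (2*4*(4 - 4) + 36)² = (2*4*0 + 36)² = (0 + 36)² = 36² = 1296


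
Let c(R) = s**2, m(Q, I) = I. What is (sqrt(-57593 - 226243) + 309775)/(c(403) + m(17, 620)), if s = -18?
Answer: 309775/944 + I*sqrt(70959)/472 ≈ 328.15 + 0.56437*I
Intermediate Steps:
c(R) = 324 (c(R) = (-18)**2 = 324)
(sqrt(-57593 - 226243) + 309775)/(c(403) + m(17, 620)) = (sqrt(-57593 - 226243) + 309775)/(324 + 620) = (sqrt(-283836) + 309775)/944 = (2*I*sqrt(70959) + 309775)*(1/944) = (309775 + 2*I*sqrt(70959))*(1/944) = 309775/944 + I*sqrt(70959)/472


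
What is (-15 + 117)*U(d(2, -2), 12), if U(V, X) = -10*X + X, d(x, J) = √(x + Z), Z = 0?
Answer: -11016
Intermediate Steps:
d(x, J) = √x (d(x, J) = √(x + 0) = √x)
U(V, X) = -9*X
(-15 + 117)*U(d(2, -2), 12) = (-15 + 117)*(-9*12) = 102*(-108) = -11016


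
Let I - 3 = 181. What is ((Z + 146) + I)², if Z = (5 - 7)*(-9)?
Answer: 121104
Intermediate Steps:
I = 184 (I = 3 + 181 = 184)
Z = 18 (Z = -2*(-9) = 18)
((Z + 146) + I)² = ((18 + 146) + 184)² = (164 + 184)² = 348² = 121104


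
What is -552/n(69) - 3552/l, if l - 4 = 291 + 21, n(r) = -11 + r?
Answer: -47556/2291 ≈ -20.758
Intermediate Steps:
l = 316 (l = 4 + (291 + 21) = 4 + 312 = 316)
-552/n(69) - 3552/l = -552/(-11 + 69) - 3552/316 = -552/58 - 3552*1/316 = -552*1/58 - 888/79 = -276/29 - 888/79 = -47556/2291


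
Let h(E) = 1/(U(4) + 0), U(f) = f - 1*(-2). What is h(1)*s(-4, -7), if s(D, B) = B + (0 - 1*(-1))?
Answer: -1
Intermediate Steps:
U(f) = 2 + f (U(f) = f + 2 = 2 + f)
h(E) = ⅙ (h(E) = 1/((2 + 4) + 0) = 1/(6 + 0) = 1/6 = ⅙)
s(D, B) = 1 + B (s(D, B) = B + (0 + 1) = B + 1 = 1 + B)
h(1)*s(-4, -7) = (1 - 7)/6 = (⅙)*(-6) = -1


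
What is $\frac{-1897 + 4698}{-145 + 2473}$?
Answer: $\frac{2801}{2328} \approx 1.2032$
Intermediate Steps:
$\frac{-1897 + 4698}{-145 + 2473} = \frac{2801}{2328}$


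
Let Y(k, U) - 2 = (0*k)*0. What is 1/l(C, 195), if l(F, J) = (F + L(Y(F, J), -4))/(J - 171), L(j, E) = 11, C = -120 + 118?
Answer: 8/3 ≈ 2.6667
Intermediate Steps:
Y(k, U) = 2 (Y(k, U) = 2 + (0*k)*0 = 2 + 0*0 = 2 + 0 = 2)
C = -2
l(F, J) = (11 + F)/(-171 + J) (l(F, J) = (F + 11)/(J - 171) = (11 + F)/(-171 + J))
1/l(C, 195) = 1/((11 - 2)/(-171 + 195)) = 1/(9/24) = 1/((1/24)*9) = 1/(3/8) = 8/3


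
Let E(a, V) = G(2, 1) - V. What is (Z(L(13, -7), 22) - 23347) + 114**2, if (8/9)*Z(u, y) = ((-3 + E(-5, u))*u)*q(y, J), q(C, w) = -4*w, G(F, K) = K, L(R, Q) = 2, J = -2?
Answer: -10423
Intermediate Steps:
E(a, V) = 1 - V
Z(u, y) = 9*u*(-2 - u) (Z(u, y) = 9*(((-3 + (1 - u))*u)*(-4*(-2)))/8 = 9*(((-2 - u)*u)*8)/8 = 9*((u*(-2 - u))*8)/8 = 9*(8*u*(-2 - u))/8 = 9*u*(-2 - u))
(Z(L(13, -7), 22) - 23347) + 114**2 = (-9*2*(2 + 2) - 23347) + 114**2 = (-9*2*4 - 23347) + 12996 = (-72 - 23347) + 12996 = -23419 + 12996 = -10423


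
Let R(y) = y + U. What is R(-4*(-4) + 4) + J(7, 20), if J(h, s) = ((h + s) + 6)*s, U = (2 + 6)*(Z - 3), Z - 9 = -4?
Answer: 696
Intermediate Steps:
Z = 5 (Z = 9 - 4 = 5)
U = 16 (U = (2 + 6)*(5 - 3) = 8*2 = 16)
J(h, s) = s*(6 + h + s) (J(h, s) = (6 + h + s)*s = s*(6 + h + s))
R(y) = 16 + y (R(y) = y + 16 = 16 + y)
R(-4*(-4) + 4) + J(7, 20) = (16 + (-4*(-4) + 4)) + 20*(6 + 7 + 20) = (16 + (16 + 4)) + 20*33 = (16 + 20) + 660 = 36 + 660 = 696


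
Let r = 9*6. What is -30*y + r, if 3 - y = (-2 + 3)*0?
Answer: -36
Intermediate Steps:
r = 54
y = 3 (y = 3 - (-2 + 3)*0 = 3 - 0 = 3 - 1*0 = 3 + 0 = 3)
-30*y + r = -30*3 + 54 = -90 + 54 = -36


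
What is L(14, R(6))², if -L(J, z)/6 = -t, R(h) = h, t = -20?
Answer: 14400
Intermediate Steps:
L(J, z) = -120 (L(J, z) = -(-6)*(-20) = -6*20 = -120)
L(14, R(6))² = (-120)² = 14400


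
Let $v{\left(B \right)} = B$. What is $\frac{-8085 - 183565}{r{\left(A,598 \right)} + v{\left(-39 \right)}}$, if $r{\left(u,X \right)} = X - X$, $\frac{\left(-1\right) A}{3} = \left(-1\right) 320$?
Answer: $\frac{191650}{39} \approx 4914.1$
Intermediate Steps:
$A = 960$ ($A = - 3 \left(\left(-1\right) 320\right) = \left(-3\right) \left(-320\right) = 960$)
$r{\left(u,X \right)} = 0$
$\frac{-8085 - 183565}{r{\left(A,598 \right)} + v{\left(-39 \right)}} = \frac{-8085 - 183565}{0 - 39} = - \frac{191650}{-39} = \left(-191650\right) \left(- \frac{1}{39}\right) = \frac{191650}{39}$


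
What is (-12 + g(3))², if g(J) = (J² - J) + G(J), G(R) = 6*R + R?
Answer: 225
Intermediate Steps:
G(R) = 7*R
g(J) = J² + 6*J (g(J) = (J² - J) + 7*J = J² + 6*J)
(-12 + g(3))² = (-12 + 3*(6 + 3))² = (-12 + 3*9)² = (-12 + 27)² = 15² = 225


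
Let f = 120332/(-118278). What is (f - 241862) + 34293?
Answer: -12275483257/59139 ≈ -2.0757e+5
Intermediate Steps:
f = -60166/59139 (f = 120332*(-1/118278) = -60166/59139 ≈ -1.0174)
(f - 241862) + 34293 = (-60166/59139 - 241862) + 34293 = -14303536984/59139 + 34293 = -12275483257/59139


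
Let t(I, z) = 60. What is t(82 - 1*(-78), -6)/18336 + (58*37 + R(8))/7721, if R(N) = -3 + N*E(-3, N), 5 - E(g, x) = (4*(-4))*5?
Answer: 4352149/11797688 ≈ 0.36890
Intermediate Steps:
E(g, x) = 85 (E(g, x) = 5 - 4*(-4)*5 = 5 - (-16)*5 = 5 - 1*(-80) = 5 + 80 = 85)
R(N) = -3 + 85*N (R(N) = -3 + N*85 = -3 + 85*N)
t(82 - 1*(-78), -6)/18336 + (58*37 + R(8))/7721 = 60/18336 + (58*37 + (-3 + 85*8))/7721 = 60*(1/18336) + (2146 + (-3 + 680))*(1/7721) = 5/1528 + (2146 + 677)*(1/7721) = 5/1528 + 2823*(1/7721) = 5/1528 + 2823/7721 = 4352149/11797688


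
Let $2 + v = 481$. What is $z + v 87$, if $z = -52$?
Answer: $41621$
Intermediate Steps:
$v = 479$ ($v = -2 + 481 = 479$)
$z + v 87 = -52 + 479 \cdot 87 = -52 + 41673 = 41621$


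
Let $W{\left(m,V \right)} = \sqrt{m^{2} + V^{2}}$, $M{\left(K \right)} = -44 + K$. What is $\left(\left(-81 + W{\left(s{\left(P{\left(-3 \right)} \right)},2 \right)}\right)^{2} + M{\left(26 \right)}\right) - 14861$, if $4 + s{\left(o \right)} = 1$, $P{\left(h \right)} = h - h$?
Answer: $-14879 + \left(81 - \sqrt{13}\right)^{2} \approx -8889.1$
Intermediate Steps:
$P{\left(h \right)} = 0$
$s{\left(o \right)} = -3$ ($s{\left(o \right)} = -4 + 1 = -3$)
$W{\left(m,V \right)} = \sqrt{V^{2} + m^{2}}$
$\left(\left(-81 + W{\left(s{\left(P{\left(-3 \right)} \right)},2 \right)}\right)^{2} + M{\left(26 \right)}\right) - 14861 = \left(\left(-81 + \sqrt{2^{2} + \left(-3\right)^{2}}\right)^{2} + \left(-44 + 26\right)\right) - 14861 = \left(\left(-81 + \sqrt{4 + 9}\right)^{2} - 18\right) - 14861 = \left(\left(-81 + \sqrt{13}\right)^{2} - 18\right) - 14861 = \left(-18 + \left(-81 + \sqrt{13}\right)^{2}\right) - 14861 = -14879 + \left(-81 + \sqrt{13}\right)^{2}$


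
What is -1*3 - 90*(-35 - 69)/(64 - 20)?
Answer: 2307/11 ≈ 209.73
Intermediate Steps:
-1*3 - 90*(-35 - 69)/(64 - 20) = -3 - (-9360)/44 = -3 - 90*(-26/11) = -3 + 2340/11 = 2307/11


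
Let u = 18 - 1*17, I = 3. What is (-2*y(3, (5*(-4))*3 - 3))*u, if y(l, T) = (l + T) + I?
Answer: 114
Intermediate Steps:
y(l, T) = 3 + T + l (y(l, T) = (l + T) + 3 = (T + l) + 3 = 3 + T + l)
u = 1 (u = 18 - 17 = 1)
(-2*y(3, (5*(-4))*3 - 3))*u = -2*(3 + ((5*(-4))*3 - 3) + 3)*1 = -2*(3 + (-20*3 - 3) + 3)*1 = -2*(3 + (-60 - 3) + 3)*1 = -2*(3 - 63 + 3)*1 = -2*(-57)*1 = 114*1 = 114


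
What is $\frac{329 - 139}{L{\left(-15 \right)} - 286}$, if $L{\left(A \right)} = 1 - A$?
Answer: $- \frac{19}{27} \approx -0.7037$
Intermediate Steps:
$\frac{329 - 139}{L{\left(-15 \right)} - 286} = \frac{329 - 139}{\left(1 - -15\right) - 286} = \frac{190}{\left(1 + 15\right) - 286} = \frac{190}{16 - 286} = \frac{190}{-270} = 190 \left(- \frac{1}{270}\right) = - \frac{19}{27}$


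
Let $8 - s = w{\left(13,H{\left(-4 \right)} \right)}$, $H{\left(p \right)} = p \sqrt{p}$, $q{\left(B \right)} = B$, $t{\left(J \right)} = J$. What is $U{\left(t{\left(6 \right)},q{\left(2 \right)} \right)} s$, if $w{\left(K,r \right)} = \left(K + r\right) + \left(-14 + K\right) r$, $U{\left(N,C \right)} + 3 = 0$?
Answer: $15$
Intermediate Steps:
$U{\left(N,C \right)} = -3$ ($U{\left(N,C \right)} = -3 + 0 = -3$)
$H{\left(p \right)} = p^{\frac{3}{2}}$
$w{\left(K,r \right)} = K + r + r \left(-14 + K\right)$ ($w{\left(K,r \right)} = \left(K + r\right) + r \left(-14 + K\right) = K + r + r \left(-14 + K\right)$)
$s = -5$ ($s = 8 - \left(13 - 13 \left(-4\right)^{\frac{3}{2}} + 13 \left(-4\right)^{\frac{3}{2}}\right) = 8 - \left(13 - 13 \left(- 8 i\right) + 13 \left(- 8 i\right)\right) = 8 - \left(13 + 104 i - 104 i\right) = 8 - 13 = -5$)
$U{\left(t{\left(6 \right)},q{\left(2 \right)} \right)} s = \left(-3\right) \left(-5\right) = 15$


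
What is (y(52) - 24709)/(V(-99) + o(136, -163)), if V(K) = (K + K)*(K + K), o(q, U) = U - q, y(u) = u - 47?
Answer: -24704/38905 ≈ -0.63498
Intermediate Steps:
y(u) = -47 + u
V(K) = 4*K² (V(K) = (2*K)*(2*K) = 4*K²)
(y(52) - 24709)/(V(-99) + o(136, -163)) = ((-47 + 52) - 24709)/(4*(-99)² + (-163 - 1*136)) = (5 - 24709)/(4*9801 + (-163 - 136)) = -24704/(39204 - 299) = -24704/38905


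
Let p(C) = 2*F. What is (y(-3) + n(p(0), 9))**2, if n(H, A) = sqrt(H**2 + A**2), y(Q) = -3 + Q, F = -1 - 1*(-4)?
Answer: 153 - 36*sqrt(13) ≈ 23.200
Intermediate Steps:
F = 3 (F = -1 + 4 = 3)
p(C) = 6 (p(C) = 2*3 = 6)
n(H, A) = sqrt(A**2 + H**2)
(y(-3) + n(p(0), 9))**2 = ((-3 - 3) + sqrt(9**2 + 6**2))**2 = (-6 + sqrt(81 + 36))**2 = (-6 + sqrt(117))**2 = (-6 + 3*sqrt(13))**2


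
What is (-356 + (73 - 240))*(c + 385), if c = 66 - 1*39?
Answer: -215476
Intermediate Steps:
c = 27 (c = 66 - 39 = 27)
(-356 + (73 - 240))*(c + 385) = (-356 + (73 - 240))*(27 + 385) = (-356 - 167)*412 = -523*412 = -215476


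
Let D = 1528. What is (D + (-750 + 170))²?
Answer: 898704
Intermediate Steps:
(D + (-750 + 170))² = (1528 + (-750 + 170))² = (1528 - 580)² = 948² = 898704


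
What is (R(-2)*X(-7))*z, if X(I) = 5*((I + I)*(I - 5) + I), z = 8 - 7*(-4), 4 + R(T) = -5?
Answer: -260820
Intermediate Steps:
R(T) = -9 (R(T) = -4 - 5 = -9)
z = 36 (z = 8 + 28 = 36)
X(I) = 5*I + 10*I*(-5 + I) (X(I) = 5*((2*I)*(-5 + I) + I) = 5*(2*I*(-5 + I) + I) = 5*(I + 2*I*(-5 + I)) = 5*I + 10*I*(-5 + I))
(R(-2)*X(-7))*z = -45*(-7)*(-9 + 2*(-7))*36 = -45*(-7)*(-9 - 14)*36 = -45*(-7)*(-23)*36 = -9*805*36 = -7245*36 = -260820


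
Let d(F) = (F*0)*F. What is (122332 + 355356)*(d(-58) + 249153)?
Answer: 119017398264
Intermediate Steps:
d(F) = 0 (d(F) = 0*F = 0)
(122332 + 355356)*(d(-58) + 249153) = (122332 + 355356)*(0 + 249153) = 477688*249153 = 119017398264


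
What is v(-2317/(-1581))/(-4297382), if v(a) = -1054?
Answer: 527/2148691 ≈ 0.00024527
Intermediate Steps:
v(-2317/(-1581))/(-4297382) = -1054/(-4297382) = -1054*(-1/4297382) = 527/2148691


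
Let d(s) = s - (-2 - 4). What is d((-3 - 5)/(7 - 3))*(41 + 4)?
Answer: 180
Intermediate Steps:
d(s) = 6 + s (d(s) = s - 1*(-6) = s + 6 = 6 + s)
d((-3 - 5)/(7 - 3))*(41 + 4) = (6 + (-3 - 5)/(7 - 3))*(41 + 4) = (6 - 8/4)*45 = (6 - 8*¼)*45 = (6 - 2)*45 = 4*45 = 180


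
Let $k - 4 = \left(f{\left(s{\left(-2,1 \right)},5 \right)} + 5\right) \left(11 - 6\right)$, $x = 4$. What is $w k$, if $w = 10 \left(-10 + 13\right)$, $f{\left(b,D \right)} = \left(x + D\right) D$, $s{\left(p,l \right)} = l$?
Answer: $7620$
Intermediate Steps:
$f{\left(b,D \right)} = D \left(4 + D\right)$ ($f{\left(b,D \right)} = \left(4 + D\right) D = D \left(4 + D\right)$)
$w = 30$ ($w = 10 \cdot 3 = 30$)
$k = 254$ ($k = 4 + \left(5 \left(4 + 5\right) + 5\right) \left(11 - 6\right) = 4 + \left(5 \cdot 9 + 5\right) 5 = 4 + \left(45 + 5\right) 5 = 4 + 50 \cdot 5 = 4 + 250 = 254$)
$w k = 30 \cdot 254 = 7620$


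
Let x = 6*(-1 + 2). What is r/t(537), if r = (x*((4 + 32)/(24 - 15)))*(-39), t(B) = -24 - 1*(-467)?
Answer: -936/443 ≈ -2.1129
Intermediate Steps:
t(B) = 443 (t(B) = -24 + 467 = 443)
x = 6 (x = 6*1 = 6)
r = -936 (r = (6*((4 + 32)/(24 - 15)))*(-39) = (6*(36/9))*(-39) = (6*(36*(⅑)))*(-39) = (6*4)*(-39) = 24*(-39) = -936)
r/t(537) = -936/443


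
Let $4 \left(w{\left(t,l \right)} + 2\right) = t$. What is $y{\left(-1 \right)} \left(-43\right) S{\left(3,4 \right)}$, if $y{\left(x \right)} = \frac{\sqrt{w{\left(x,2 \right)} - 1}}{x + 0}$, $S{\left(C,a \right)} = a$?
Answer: $86 i \sqrt{13} \approx 310.08 i$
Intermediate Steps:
$w{\left(t,l \right)} = -2 + \frac{t}{4}$
$y{\left(x \right)} = \frac{\sqrt{-3 + \frac{x}{4}}}{x}$ ($y{\left(x \right)} = \frac{\sqrt{\left(-2 + \frac{x}{4}\right) - 1}}{x + 0} = \frac{\sqrt{-3 + \frac{x}{4}}}{x}$)
$y{\left(-1 \right)} \left(-43\right) S{\left(3,4 \right)} = \frac{\sqrt{-12 - 1}}{2 \left(-1\right)} \left(-43\right) 4 = \frac{1}{2} \left(-1\right) \sqrt{-13} \left(-43\right) 4 = \frac{1}{2} \left(-1\right) i \sqrt{13} \left(-43\right) 4 = - \frac{i \sqrt{13}}{2} \left(-43\right) 4 = \frac{43 i \sqrt{13}}{2} \cdot 4 = 86 i \sqrt{13}$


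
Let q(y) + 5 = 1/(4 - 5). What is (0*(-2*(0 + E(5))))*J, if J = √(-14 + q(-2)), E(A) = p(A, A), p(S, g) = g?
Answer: 0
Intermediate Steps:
q(y) = -6 (q(y) = -5 + 1/(4 - 5) = -5 + 1/(-1) = -5 - 1 = -6)
E(A) = A
J = 2*I*√5 (J = √(-14 - 6) = √(-20) = 2*I*√5 ≈ 4.4721*I)
(0*(-2*(0 + E(5))))*J = (0*(-2*(0 + 5)))*(2*I*√5) = (0*(-2*5))*(2*I*√5) = (0*(-10))*(2*I*√5) = 0*(2*I*√5) = 0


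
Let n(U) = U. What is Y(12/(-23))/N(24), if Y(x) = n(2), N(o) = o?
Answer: 1/12 ≈ 0.083333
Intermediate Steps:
Y(x) = 2
Y(12/(-23))/N(24) = 2/24 = 2*(1/24) = 1/12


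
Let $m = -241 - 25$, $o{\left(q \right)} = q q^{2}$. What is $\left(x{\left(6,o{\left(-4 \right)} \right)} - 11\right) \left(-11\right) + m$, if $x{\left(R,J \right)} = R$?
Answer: $-211$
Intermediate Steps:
$o{\left(q \right)} = q^{3}$
$m = -266$
$\left(x{\left(6,o{\left(-4 \right)} \right)} - 11\right) \left(-11\right) + m = \left(6 - 11\right) \left(-11\right) - 266 = \left(-5\right) \left(-11\right) - 266 = 55 - 266 = -211$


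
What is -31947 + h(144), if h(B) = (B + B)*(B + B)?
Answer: 50997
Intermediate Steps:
h(B) = 4*B² (h(B) = (2*B)*(2*B) = 4*B²)
-31947 + h(144) = -31947 + 4*144² = -31947 + 4*20736 = -31947 + 82944 = 50997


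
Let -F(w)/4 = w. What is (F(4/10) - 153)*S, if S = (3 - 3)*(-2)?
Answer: 0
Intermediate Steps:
F(w) = -4*w
S = 0 (S = 0*(-2) = 0)
(F(4/10) - 153)*S = (-16/10 - 153)*0 = (-4*2/5 - 153)*0 = (-8/5 - 153)*0 = -773/5*0 = 0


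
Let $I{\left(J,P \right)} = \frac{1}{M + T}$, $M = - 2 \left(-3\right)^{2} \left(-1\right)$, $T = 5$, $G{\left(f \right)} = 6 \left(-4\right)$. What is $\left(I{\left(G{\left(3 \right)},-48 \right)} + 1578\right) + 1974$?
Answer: $\frac{81697}{23} \approx 3552.0$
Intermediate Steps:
$G{\left(f \right)} = -24$
$M = 18$ ($M = \left(-2\right) 9 \left(-1\right) = \left(-18\right) \left(-1\right) = 18$)
$I{\left(J,P \right)} = \frac{1}{23}$ ($I{\left(J,P \right)} = \frac{1}{18 + 5} = \frac{1}{23}$)
$\left(I{\left(G{\left(3 \right)},-48 \right)} + 1578\right) + 1974 = \left(\frac{1}{23} + 1578\right) + 1974 = \frac{36295}{23} + 1974 = \frac{81697}{23}$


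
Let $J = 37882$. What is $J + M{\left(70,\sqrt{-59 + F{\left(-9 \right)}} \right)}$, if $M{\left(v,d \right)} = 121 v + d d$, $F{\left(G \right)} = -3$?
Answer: $46290$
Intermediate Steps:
$M{\left(v,d \right)} = d^{2} + 121 v$ ($M{\left(v,d \right)} = 121 v + d^{2} = d^{2} + 121 v$)
$J + M{\left(70,\sqrt{-59 + F{\left(-9 \right)}} \right)} = 37882 + \left(\left(\sqrt{-59 - 3}\right)^{2} + 121 \cdot 70\right) = 37882 + \left(\left(\sqrt{-62}\right)^{2} + 8470\right) = 37882 + \left(\left(i \sqrt{62}\right)^{2} + 8470\right) = 37882 + \left(-62 + 8470\right) = 37882 + 8408 = 46290$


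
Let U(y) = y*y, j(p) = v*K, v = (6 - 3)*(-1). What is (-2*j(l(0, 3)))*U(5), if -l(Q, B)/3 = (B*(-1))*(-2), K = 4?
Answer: 600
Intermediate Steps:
l(Q, B) = -6*B (l(Q, B) = -3*B*(-1)*(-2) = -3*(-B)*(-2) = -6*B)
v = -3 (v = 3*(-1) = -3)
j(p) = -12 (j(p) = -3*4 = -12)
U(y) = y**2
(-2*j(l(0, 3)))*U(5) = -2*(-12)*5**2 = 24*25 = 600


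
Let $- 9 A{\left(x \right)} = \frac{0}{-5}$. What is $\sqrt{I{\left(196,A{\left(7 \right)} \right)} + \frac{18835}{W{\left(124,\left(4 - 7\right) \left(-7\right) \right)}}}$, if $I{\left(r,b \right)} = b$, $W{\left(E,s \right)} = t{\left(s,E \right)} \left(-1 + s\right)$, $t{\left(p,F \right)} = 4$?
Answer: $\frac{\sqrt{3767}}{4} \approx 15.344$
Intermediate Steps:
$A{\left(x \right)} = 0$ ($A{\left(x \right)} = - \frac{0 \frac{1}{-5}}{9} = - \frac{0 \left(- \frac{1}{5}\right)}{9} = \left(- \frac{1}{9}\right) 0 = 0$)
$W{\left(E,s \right)} = -4 + 4 s$ ($W{\left(E,s \right)} = 4 \left(-1 + s\right) = -4 + 4 s$)
$\sqrt{I{\left(196,A{\left(7 \right)} \right)} + \frac{18835}{W{\left(124,\left(4 - 7\right) \left(-7\right) \right)}}} = \sqrt{0 + \frac{18835}{-4 + 4 \left(4 - 7\right) \left(-7\right)}} = \sqrt{0 + \frac{18835}{-4 + 4 \left(\left(-3\right) \left(-7\right)\right)}} = \sqrt{0 + \frac{18835}{-4 + 4 \cdot 21}} = \sqrt{0 + \frac{18835}{-4 + 84}} = \sqrt{0 + \frac{18835}{80}} = \sqrt{0 + 18835 \cdot \frac{1}{80}} = \sqrt{0 + \frac{3767}{16}} = \sqrt{\frac{3767}{16}} = \frac{\sqrt{3767}}{4}$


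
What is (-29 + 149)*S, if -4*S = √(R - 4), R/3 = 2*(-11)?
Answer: -30*I*√70 ≈ -251.0*I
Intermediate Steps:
R = -66 (R = 3*(2*(-11)) = 3*(-22) = -66)
S = -I*√70/4 (S = -√(-66 - 4)/4 = -I*√70/4 ≈ -2.0917*I)
(-29 + 149)*S = (-29 + 149)*(-I*√70/4) = 120*(-I*√70/4) = -30*I*√70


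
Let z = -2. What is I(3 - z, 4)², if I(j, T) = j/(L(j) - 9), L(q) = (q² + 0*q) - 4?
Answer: 25/144 ≈ 0.17361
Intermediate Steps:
L(q) = -4 + q² (L(q) = (q² + 0) - 4 = q² - 4 = -4 + q²)
I(j, T) = j/(-13 + j²) (I(j, T) = j/((-4 + j²) - 9) = j/(-13 + j²))
I(3 - z, 4)² = ((3 - 1*(-2))/(-13 + (3 - 1*(-2))²))² = ((3 + 2)/(-13 + (3 + 2)²))² = (5/(-13 + 5²))² = (5/(-13 + 25))² = (5/12)² = 25/144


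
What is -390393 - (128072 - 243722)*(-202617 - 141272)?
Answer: -39771153243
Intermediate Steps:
-390393 - (128072 - 243722)*(-202617 - 141272) = -390393 - (-115650)*(-343889) = -390393 - 1*39770762850 = -390393 - 39770762850 = -39771153243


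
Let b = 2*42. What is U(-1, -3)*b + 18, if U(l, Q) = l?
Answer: -66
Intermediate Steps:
b = 84
U(-1, -3)*b + 18 = -1*84 + 18 = -84 + 18 = -66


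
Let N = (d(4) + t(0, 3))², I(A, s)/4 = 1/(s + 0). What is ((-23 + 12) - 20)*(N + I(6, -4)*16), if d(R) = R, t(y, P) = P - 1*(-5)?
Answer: -3968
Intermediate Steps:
t(y, P) = 5 + P (t(y, P) = P + 5 = 5 + P)
I(A, s) = 4/s (I(A, s) = 4/(s + 0) = 4/s)
N = 144 (N = (4 + (5 + 3))² = (4 + 8)² = 12² = 144)
((-23 + 12) - 20)*(N + I(6, -4)*16) = ((-23 + 12) - 20)*(144 + (4/(-4))*16) = (-11 - 20)*(144 + (4*(-¼))*16) = -31*(144 - 1*16) = -31*(144 - 16) = -31*128 = -3968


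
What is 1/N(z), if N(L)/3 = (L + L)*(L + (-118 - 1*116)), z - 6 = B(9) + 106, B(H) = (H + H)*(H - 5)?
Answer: -1/55200 ≈ -1.8116e-5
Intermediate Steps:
B(H) = 2*H*(-5 + H) (B(H) = (2*H)*(-5 + H) = 2*H*(-5 + H))
z = 184 (z = 6 + (2*9*(-5 + 9) + 106) = 6 + (2*9*4 + 106) = 6 + (72 + 106) = 6 + 178 = 184)
N(L) = 6*L*(-234 + L) (N(L) = 3*((L + L)*(L + (-118 - 1*116))) = 3*((2*L)*(L + (-118 - 116))) = 3*((2*L)*(L - 234)) = 3*((2*L)*(-234 + L)) = 3*(2*L*(-234 + L)) = 6*L*(-234 + L))
1/N(z) = 1/(6*184*(-234 + 184)) = 1/(6*184*(-50)) = 1/(-55200) = -1/55200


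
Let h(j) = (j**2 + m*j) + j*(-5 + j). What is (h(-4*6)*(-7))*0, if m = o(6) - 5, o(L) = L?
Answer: 0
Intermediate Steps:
m = 1 (m = 6 - 5 = 1)
h(j) = j + j**2 + j*(-5 + j) (h(j) = (j**2 + 1*j) + j*(-5 + j) = (j**2 + j) + j*(-5 + j) = (j + j**2) + j*(-5 + j) = j + j**2 + j*(-5 + j))
(h(-4*6)*(-7))*0 = ((2*(-4*6)*(-2 - 4*6))*(-7))*0 = ((2*(-24)*(-2 - 24))*(-7))*0 = ((2*(-24)*(-26))*(-7))*0 = (1248*(-7))*0 = -8736*0 = 0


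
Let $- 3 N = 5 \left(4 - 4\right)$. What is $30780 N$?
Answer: $0$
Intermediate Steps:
$N = 0$ ($N = - \frac{5 \left(4 - 4\right)}{3} = - \frac{5 \cdot 0}{3} = \left(- \frac{1}{3}\right) 0 = 0$)
$30780 N = 30780 \cdot 0 = 0$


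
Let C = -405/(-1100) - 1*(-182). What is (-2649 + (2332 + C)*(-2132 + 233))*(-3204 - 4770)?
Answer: 4190478614253/110 ≈ 3.8095e+10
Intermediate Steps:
C = 40121/220 (C = -405*(-1/1100) + 182 = 81/220 + 182 = 40121/220 ≈ 182.37)
(-2649 + (2332 + C)*(-2132 + 233))*(-3204 - 4770) = (-2649 + (2332 + 40121/220)*(-2132 + 233))*(-3204 - 4770) = (-2649 + (553161/220)*(-1899))*(-7974) = (-2649 - 1050452739/220)*(-7974) = -1051035519/220*(-7974) = 4190478614253/110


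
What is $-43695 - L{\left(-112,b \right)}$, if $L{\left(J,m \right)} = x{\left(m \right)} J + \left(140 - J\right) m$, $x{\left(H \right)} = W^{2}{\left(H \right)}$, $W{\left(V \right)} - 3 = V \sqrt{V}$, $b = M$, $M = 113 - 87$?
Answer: $1919273 + 17472 \sqrt{26} \approx 2.0084 \cdot 10^{6}$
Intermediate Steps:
$M = 26$ ($M = 113 - 87 = 26$)
$b = 26$
$W{\left(V \right)} = 3 + V^{\frac{3}{2}}$ ($W{\left(V \right)} = 3 + V \sqrt{V} = 3 + V^{\frac{3}{2}}$)
$x{\left(H \right)} = \left(3 + H^{\frac{3}{2}}\right)^{2}$
$L{\left(J,m \right)} = J \left(3 + m^{\frac{3}{2}}\right)^{2} + m \left(140 - J\right)$ ($L{\left(J,m \right)} = \left(3 + m^{\frac{3}{2}}\right)^{2} J + \left(140 - J\right) m = J \left(3 + m^{\frac{3}{2}}\right)^{2} + m \left(140 - J\right)$)
$-43695 - L{\left(-112,b \right)} = -43695 - \left(140 \cdot 26 - 112 \left(3 + 26^{\frac{3}{2}}\right)^{2} - \left(-112\right) 26\right) = -43695 - \left(3640 - 112 \left(3 + 26 \sqrt{26}\right)^{2} + 2912\right) = -43695 - \left(6552 - 112 \left(3 + 26 \sqrt{26}\right)^{2}\right) = -50247 + 112 \left(3 + 26 \sqrt{26}\right)^{2}$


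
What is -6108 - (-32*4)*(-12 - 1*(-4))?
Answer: -7132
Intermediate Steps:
-6108 - (-32*4)*(-12 - 1*(-4)) = -6108 - (-128)*(-12 + 4) = -6108 - (-128)*(-8) = -6108 - 1*1024 = -6108 - 1024 = -7132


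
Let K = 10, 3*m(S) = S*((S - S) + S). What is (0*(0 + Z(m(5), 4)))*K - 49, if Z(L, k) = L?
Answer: -49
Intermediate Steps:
m(S) = S²/3 (m(S) = (S*((S - S) + S))/3 = (S*(0 + S))/3 = (S*S)/3 = S²/3)
(0*(0 + Z(m(5), 4)))*K - 49 = (0*(0 + (⅓)*5²))*10 - 49 = (0*(0 + (⅓)*25))*10 - 49 = (0*(0 + 25/3))*10 - 49 = (0*(25/3))*10 - 49 = 0*10 - 49 = 0 - 49 = -49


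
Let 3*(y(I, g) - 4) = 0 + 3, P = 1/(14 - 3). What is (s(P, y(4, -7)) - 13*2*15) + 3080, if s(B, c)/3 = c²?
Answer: 2765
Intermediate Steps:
P = 1/11 ≈ 0.090909
y(I, g) = 5 (y(I, g) = 4 + (0 + 3)/3 = 4 + (⅓)*3 = 4 + 1 = 5)
s(B, c) = 3*c²
(s(P, y(4, -7)) - 13*2*15) + 3080 = (3*5² - 13*2*15) + 3080 = (3*25 - 26*15) + 3080 = (75 - 390) + 3080 = -315 + 3080 = 2765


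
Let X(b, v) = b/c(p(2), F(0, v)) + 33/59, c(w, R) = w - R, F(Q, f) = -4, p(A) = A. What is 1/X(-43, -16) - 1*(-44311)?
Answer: 103643075/2339 ≈ 44311.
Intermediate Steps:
X(b, v) = 33/59 + b/6 (X(b, v) = b/(2 - 1*(-4)) + 33/59 = b/(2 + 4) + 33*(1/59) = b/6 + 33/59 = 33/59 + b/6)
1/X(-43, -16) - 1*(-44311) = 1/(33/59 + (1/6)*(-43)) - 1*(-44311) = 1/(33/59 - 43/6) + 44311 = 1/(-2339/354) + 44311 = -354/2339 + 44311 = 103643075/2339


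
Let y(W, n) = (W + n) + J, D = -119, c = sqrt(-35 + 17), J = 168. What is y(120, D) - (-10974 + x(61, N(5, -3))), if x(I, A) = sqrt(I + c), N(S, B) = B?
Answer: 11143 - sqrt(61 + 3*I*sqrt(2)) ≈ 11135.0 - 0.27144*I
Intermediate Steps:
c = 3*I*sqrt(2) (c = sqrt(-18) = 3*I*sqrt(2) ≈ 4.2426*I)
x(I, A) = sqrt(I + 3*I*sqrt(2))
y(W, n) = 168 + W + n (y(W, n) = (W + n) + 168 = 168 + W + n)
y(120, D) - (-10974 + x(61, N(5, -3))) = (168 + 120 - 119) - (-10974 + sqrt(61 + 3*I*sqrt(2))) = 169 + (10974 - sqrt(61 + 3*I*sqrt(2))) = 11143 - sqrt(61 + 3*I*sqrt(2))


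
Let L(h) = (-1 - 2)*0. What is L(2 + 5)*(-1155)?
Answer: 0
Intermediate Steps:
L(h) = 0 (L(h) = -3*0 = 0)
L(2 + 5)*(-1155) = 0*(-1155) = 0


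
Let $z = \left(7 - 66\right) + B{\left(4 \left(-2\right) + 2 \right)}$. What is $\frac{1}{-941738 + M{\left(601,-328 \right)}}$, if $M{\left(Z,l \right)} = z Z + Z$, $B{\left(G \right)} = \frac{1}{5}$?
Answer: $- \frac{5}{4882379} \approx -1.0241 \cdot 10^{-6}$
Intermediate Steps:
$B{\left(G \right)} = \frac{1}{5}$
$z = - \frac{294}{5}$ ($z = \left(7 - 66\right) + \frac{1}{5} = -59 + \frac{1}{5} = - \frac{294}{5} \approx -58.8$)
$M{\left(Z,l \right)} = - \frac{289 Z}{5}$ ($M{\left(Z,l \right)} = - \frac{294 Z}{5} + Z = - \frac{289 Z}{5}$)
$\frac{1}{-941738 + M{\left(601,-328 \right)}} = \frac{1}{-941738 - \frac{173689}{5}} = \frac{1}{- \frac{4882379}{5}} = - \frac{5}{4882379}$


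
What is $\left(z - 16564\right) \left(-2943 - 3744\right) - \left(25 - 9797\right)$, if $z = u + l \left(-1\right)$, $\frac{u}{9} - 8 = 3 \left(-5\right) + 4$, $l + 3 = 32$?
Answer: $111147712$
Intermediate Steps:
$l = 29$ ($l = -3 + 32 = 29$)
$u = -27$ ($u = 72 + 9 \left(3 \left(-5\right) + 4\right) = 72 + 9 \left(-15 + 4\right) = 72 + 9 \left(-11\right) = 72 - 99 = -27$)
$z = -56$ ($z = -27 + 29 \left(-1\right) = -27 - 29 = -56$)
$\left(z - 16564\right) \left(-2943 - 3744\right) - \left(25 - 9797\right) = \left(-56 - 16564\right) \left(-2943 - 3744\right) - \left(25 - 9797\right) = \left(-16620\right) \left(-6687\right) - \left(25 - 9797\right) = 111137940 - -9772 = 111137940 + 9772 = 111147712$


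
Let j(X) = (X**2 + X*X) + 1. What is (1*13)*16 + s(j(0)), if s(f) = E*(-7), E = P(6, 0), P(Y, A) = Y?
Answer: 166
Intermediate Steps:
E = 6
j(X) = 1 + 2*X**2 (j(X) = (X**2 + X**2) + 1 = 2*X**2 + 1 = 1 + 2*X**2)
s(f) = -42 (s(f) = 6*(-7) = -42)
(1*13)*16 + s(j(0)) = (1*13)*16 - 42 = 13*16 - 42 = 208 - 42 = 166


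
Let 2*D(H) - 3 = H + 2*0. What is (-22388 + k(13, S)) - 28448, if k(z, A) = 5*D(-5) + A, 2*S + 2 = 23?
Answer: -101661/2 ≈ -50831.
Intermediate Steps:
S = 21/2 (S = -1 + (1/2)*23 = -1 + 23/2 = 21/2 ≈ 10.500)
D(H) = 3/2 + H/2 (D(H) = 3/2 + (H + 2*0)/2 = 3/2 + (H + 0)/2 = 3/2 + H/2)
k(z, A) = -5 + A (k(z, A) = 5*(3/2 + (1/2)*(-5)) + A = 5*(3/2 - 5/2) + A = 5*(-1) + A = -5 + A)
(-22388 + k(13, S)) - 28448 = (-22388 + (-5 + 21/2)) - 28448 = (-22388 + 11/2) - 28448 = -44765/2 - 28448 = -101661/2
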